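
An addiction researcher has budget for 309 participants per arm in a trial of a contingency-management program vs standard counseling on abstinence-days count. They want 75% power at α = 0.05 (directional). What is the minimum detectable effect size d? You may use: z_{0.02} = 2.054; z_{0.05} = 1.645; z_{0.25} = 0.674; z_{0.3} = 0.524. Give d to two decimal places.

d_min ≈ 0.19

For two independent groups of n = 309 each: d_min = (z_{α} + z_β)·√(2/n).
z-sum = 1.645 + 0.674 = 2.319.
d_min = 2.319 × √(2/309) = 2.319 × 0.0805 = 0.187.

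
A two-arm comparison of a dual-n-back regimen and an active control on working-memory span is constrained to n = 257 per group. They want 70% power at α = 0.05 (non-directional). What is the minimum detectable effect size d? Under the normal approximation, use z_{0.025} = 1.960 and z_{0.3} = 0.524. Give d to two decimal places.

d_min ≈ 0.22

For two independent groups of n = 257 each: d_min = (z_{α/2} + z_β)·√(2/n).
z-sum = 1.960 + 0.524 = 2.484.
d_min = 2.484 × √(2/257) = 2.484 × 0.0882 = 0.219.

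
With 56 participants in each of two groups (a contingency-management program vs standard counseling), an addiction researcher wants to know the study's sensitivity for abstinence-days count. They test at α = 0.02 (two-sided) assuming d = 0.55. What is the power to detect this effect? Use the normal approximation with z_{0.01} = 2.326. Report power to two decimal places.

power ≈ 0.72

For two equal groups, power = Φ(d·√(n/2) − z_{α/2}).
d·√(n/2) = 0.55 × √(56/2) = 0.55 × 5.292 = 2.910.
z_β = 2.910 − 2.326 = 0.584.
Power = Φ(0.584) = 0.720.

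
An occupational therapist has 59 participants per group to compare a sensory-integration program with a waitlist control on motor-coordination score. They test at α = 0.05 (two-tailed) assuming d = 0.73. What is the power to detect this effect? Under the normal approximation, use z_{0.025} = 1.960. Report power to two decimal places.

For two equal groups, power = Φ(d·√(n/2) − z_{α/2}).
d·√(n/2) = 0.73 × √(59/2) = 0.73 × 5.431 = 3.965.
z_β = 3.965 − 1.960 = 2.005.
Power = Φ(2.005) = 0.978.

power ≈ 0.98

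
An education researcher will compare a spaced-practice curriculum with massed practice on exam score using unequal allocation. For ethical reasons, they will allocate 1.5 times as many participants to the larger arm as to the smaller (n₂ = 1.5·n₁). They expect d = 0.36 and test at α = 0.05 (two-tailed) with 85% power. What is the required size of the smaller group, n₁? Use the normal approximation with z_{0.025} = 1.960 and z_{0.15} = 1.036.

n₁ = 116

With allocation ratio k = n₂/n₁ = 1.5, Var(x̄₁−x̄₂) = σ²(1/n₁ + 1/(k·n₁)) = σ²·(k+1)/(k·n₁).
So n₁ = (1 + 1/k)·((z_{α/2} + z_β)/d)² = 1.667 × (2.996/0.36)².
n₁ = 1.667 × 69.26 = 115.4.
Round up: n₁ = 116, giving n₂ = 1.5 × 116 = 174.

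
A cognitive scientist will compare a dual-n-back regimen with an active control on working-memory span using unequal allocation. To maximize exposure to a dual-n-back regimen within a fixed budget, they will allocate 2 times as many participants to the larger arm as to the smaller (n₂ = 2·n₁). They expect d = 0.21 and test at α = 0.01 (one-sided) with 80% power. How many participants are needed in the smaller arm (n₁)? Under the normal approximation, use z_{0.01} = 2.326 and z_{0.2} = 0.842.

With allocation ratio k = n₂/n₁ = 2, Var(x̄₁−x̄₂) = σ²(1/n₁ + 1/(k·n₁)) = σ²·(k+1)/(k·n₁).
So n₁ = (1 + 1/k)·((z_{α} + z_β)/d)² = 1.500 × (3.168/0.21)².
n₁ = 1.500 × 227.58 = 341.4.
Round up: n₁ = 342, giving n₂ = 2 × 342 = 684.

n₁ = 342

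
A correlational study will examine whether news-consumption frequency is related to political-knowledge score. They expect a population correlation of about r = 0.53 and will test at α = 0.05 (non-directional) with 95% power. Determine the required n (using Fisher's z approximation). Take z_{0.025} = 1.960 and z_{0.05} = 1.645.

n = 41

Fisher's z: C = ½·ln((1+r)/(1−r)) = ½·ln(3.2553) = 0.5901.
n = ((z_{α/2} + z_β)/C)² + 3.
(1.960 + 1.645) / 0.5901 = 3.605 / 0.5901 = 6.109.
n = 6.109² + 3 = 37.32 + 3 = 40.3.
Round up.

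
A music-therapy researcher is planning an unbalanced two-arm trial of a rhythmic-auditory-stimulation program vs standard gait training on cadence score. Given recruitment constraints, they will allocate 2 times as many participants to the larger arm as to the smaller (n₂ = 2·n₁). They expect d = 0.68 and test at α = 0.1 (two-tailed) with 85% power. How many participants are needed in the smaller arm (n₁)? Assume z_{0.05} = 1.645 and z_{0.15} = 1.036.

With allocation ratio k = n₂/n₁ = 2, Var(x̄₁−x̄₂) = σ²(1/n₁ + 1/(k·n₁)) = σ²·(k+1)/(k·n₁).
So n₁ = (1 + 1/k)·((z_{α/2} + z_β)/d)² = 1.500 × (2.681/0.68)².
n₁ = 1.500 × 15.54 = 23.3.
Round up: n₁ = 24, giving n₂ = 2 × 24 = 48.

n₁ = 24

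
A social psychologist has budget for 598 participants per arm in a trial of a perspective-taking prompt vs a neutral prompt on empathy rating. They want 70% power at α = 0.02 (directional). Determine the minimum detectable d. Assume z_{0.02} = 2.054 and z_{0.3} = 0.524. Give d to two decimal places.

d_min ≈ 0.15

For two independent groups of n = 598 each: d_min = (z_{α} + z_β)·√(2/n).
z-sum = 2.054 + 0.524 = 2.578.
d_min = 2.578 × √(2/598) = 2.578 × 0.0578 = 0.149.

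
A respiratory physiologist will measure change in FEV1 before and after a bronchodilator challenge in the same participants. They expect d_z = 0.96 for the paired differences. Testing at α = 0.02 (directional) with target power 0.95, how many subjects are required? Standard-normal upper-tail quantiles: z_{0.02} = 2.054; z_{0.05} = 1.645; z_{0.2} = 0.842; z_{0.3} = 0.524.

For a paired (one-sample on differences) test: n = ((z_{α} + z_β) / d)².
z_{α} + z_β = 2.054 + 1.645 = 3.699.
n = (3.699 / 0.96)² = 3.853² = 14.85.
Round up.

n = 15 pairs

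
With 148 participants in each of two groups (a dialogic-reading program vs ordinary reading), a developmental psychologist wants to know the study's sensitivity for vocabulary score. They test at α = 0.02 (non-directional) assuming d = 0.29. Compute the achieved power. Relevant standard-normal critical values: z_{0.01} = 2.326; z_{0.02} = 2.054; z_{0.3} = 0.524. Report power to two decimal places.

For two equal groups, power = Φ(d·√(n/2) − z_{α/2}).
d·√(n/2) = 0.29 × √(148/2) = 0.29 × 8.602 = 2.495.
z_β = 2.495 − 2.326 = 0.169.
Power = Φ(0.169) = 0.567.

power ≈ 0.57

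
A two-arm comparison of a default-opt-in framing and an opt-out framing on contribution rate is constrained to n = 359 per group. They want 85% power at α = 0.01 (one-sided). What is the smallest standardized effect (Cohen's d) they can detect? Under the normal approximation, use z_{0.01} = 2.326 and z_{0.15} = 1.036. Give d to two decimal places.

d_min ≈ 0.25

For two independent groups of n = 359 each: d_min = (z_{α} + z_β)·√(2/n).
z-sum = 2.326 + 1.036 = 3.362.
d_min = 3.362 × √(2/359) = 3.362 × 0.0746 = 0.251.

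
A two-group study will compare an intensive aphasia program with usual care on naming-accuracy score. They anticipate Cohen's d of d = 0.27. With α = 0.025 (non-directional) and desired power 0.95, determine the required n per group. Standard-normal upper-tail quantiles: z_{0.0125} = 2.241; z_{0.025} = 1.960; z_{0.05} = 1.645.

n = 415 per group

For two independent groups with equal n: n = 2·((z_{α/2} + z_β) / d)².
z_{α/2} + z_β = 2.241 + 1.645 = 3.886.
n = 2 × (3.886 / 0.27)² = 2 × 14.393² = 2 × 207.15 = 414.3.
Round up to the next whole participant.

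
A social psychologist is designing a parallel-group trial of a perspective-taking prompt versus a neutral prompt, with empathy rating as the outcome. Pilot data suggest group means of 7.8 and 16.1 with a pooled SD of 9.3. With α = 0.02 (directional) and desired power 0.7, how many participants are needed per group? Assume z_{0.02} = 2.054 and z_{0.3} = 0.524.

n = 17 per group

Cohen's d = |M₁ − M₂| / SD_pooled = |7.8 − 16.1| / 9.3 = 8.3 / 9.3 = 0.892.
For two independent groups with equal n: n = 2·((z_{α} + z_β) / d)².
z_{α} + z_β = 2.054 + 0.524 = 2.578.
n = 2 × (2.578 / 0.892)² = 2 × 2.890² = 2 × 8.35 = 16.7.
Round up to the next whole participant.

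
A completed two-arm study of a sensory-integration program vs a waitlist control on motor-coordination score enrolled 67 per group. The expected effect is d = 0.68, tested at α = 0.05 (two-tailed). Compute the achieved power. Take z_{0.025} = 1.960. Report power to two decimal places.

power ≈ 0.98

For two equal groups, power = Φ(d·√(n/2) − z_{α/2}).
d·√(n/2) = 0.68 × √(67/2) = 0.68 × 5.788 = 3.936.
z_β = 3.936 − 1.960 = 1.976.
Power = Φ(1.976) = 0.976.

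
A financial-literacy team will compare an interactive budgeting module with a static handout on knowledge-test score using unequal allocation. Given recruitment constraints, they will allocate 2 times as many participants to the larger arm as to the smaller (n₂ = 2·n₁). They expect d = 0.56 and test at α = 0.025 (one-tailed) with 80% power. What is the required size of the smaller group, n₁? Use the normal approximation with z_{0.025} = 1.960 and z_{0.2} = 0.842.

With allocation ratio k = n₂/n₁ = 2, Var(x̄₁−x̄₂) = σ²(1/n₁ + 1/(k·n₁)) = σ²·(k+1)/(k·n₁).
So n₁ = (1 + 1/k)·((z_{α} + z_β)/d)² = 1.500 × (2.802/0.56)².
n₁ = 1.500 × 25.04 = 37.6.
Round up: n₁ = 38, giving n₂ = 2 × 38 = 76.

n₁ = 38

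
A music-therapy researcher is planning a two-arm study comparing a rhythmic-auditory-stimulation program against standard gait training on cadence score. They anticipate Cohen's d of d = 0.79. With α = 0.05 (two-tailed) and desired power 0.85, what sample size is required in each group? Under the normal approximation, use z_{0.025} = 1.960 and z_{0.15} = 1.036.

n = 29 per group

For two independent groups with equal n: n = 2·((z_{α/2} + z_β) / d)².
z_{α/2} + z_β = 1.960 + 1.036 = 2.996.
n = 2 × (2.996 / 0.79)² = 2 × 3.792² = 2 × 14.38 = 28.8.
Round up to the next whole participant.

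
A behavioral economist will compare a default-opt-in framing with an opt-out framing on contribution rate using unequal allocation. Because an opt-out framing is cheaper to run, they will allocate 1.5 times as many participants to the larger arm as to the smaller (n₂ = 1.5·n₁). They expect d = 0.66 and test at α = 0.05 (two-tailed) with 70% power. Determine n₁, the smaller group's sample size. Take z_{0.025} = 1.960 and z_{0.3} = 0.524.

With allocation ratio k = n₂/n₁ = 1.5, Var(x̄₁−x̄₂) = σ²(1/n₁ + 1/(k·n₁)) = σ²·(k+1)/(k·n₁).
So n₁ = (1 + 1/k)·((z_{α/2} + z_β)/d)² = 1.667 × (2.484/0.66)².
n₁ = 1.667 × 14.16 = 23.6.
Round up: n₁ = 24, giving n₂ = 1.5 × 24 = 36.

n₁ = 24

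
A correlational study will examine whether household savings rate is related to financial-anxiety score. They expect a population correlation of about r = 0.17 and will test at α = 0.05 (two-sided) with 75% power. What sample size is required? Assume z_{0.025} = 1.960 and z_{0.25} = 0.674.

Fisher's z: C = ½·ln((1+r)/(1−r)) = ½·ln(1.4096) = 0.1717.
n = ((z_{α/2} + z_β)/C)² + 3.
(1.960 + 0.674) / 0.1717 = 2.634 / 0.1717 = 15.341.
n = 15.341² + 3 = 235.34 + 3 = 238.3.
Round up.

n = 239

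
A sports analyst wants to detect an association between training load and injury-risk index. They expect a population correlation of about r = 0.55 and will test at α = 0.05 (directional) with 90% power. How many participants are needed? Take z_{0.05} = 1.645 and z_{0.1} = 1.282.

Fisher's z: C = ½·ln((1+r)/(1−r)) = ½·ln(3.4444) = 0.6184.
n = ((z_{α} + z_β)/C)² + 3.
(1.645 + 1.282) / 0.6184 = 2.927 / 0.6184 = 4.733.
n = 4.733² + 3 = 22.40 + 3 = 25.4.
Round up.

n = 26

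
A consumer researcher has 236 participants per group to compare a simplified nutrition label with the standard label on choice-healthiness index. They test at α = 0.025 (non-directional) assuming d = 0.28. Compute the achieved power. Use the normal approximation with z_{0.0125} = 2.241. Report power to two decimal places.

For two equal groups, power = Φ(d·√(n/2) − z_{α/2}).
d·√(n/2) = 0.28 × √(236/2) = 0.28 × 10.863 = 3.042.
z_β = 3.042 − 2.241 = 0.801.
Power = Φ(0.801) = 0.788.

power ≈ 0.79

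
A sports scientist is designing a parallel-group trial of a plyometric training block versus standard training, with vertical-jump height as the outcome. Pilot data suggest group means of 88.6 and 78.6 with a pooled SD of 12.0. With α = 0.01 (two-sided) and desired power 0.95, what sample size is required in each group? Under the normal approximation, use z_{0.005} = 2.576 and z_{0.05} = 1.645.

Cohen's d = |M₁ − M₂| / SD_pooled = |88.6 − 78.6| / 12.0 = 10.0 / 12.0 = 0.833.
For two independent groups with equal n: n = 2·((z_{α/2} + z_β) / d)².
z_{α/2} + z_β = 2.576 + 1.645 = 4.221.
n = 2 × (4.221 / 0.833)² = 2 × 5.067² = 2 × 25.68 = 51.4.
Round up to the next whole participant.

n = 52 per group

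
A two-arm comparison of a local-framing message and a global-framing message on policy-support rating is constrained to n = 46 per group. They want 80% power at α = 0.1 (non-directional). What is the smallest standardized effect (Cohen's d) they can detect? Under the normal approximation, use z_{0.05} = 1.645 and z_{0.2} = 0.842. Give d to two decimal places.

d_min ≈ 0.52

For two independent groups of n = 46 each: d_min = (z_{α/2} + z_β)·√(2/n).
z-sum = 1.645 + 0.842 = 2.487.
d_min = 2.487 × √(2/46) = 2.487 × 0.2085 = 0.519.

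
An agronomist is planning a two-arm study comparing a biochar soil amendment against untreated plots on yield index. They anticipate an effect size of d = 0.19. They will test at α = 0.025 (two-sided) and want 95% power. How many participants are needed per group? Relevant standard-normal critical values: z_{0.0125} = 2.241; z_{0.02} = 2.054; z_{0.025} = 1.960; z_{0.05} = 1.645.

For two independent groups with equal n: n = 2·((z_{α/2} + z_β) / d)².
z_{α/2} + z_β = 2.241 + 1.645 = 3.886.
n = 2 × (3.886 / 0.19)² = 2 × 20.453² = 2 × 418.31 = 836.6.
Round up to the next whole participant.

n = 837 per group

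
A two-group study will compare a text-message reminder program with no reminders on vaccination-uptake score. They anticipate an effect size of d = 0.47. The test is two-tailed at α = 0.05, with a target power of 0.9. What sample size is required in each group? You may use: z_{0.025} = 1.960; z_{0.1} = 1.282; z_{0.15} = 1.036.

For two independent groups with equal n: n = 2·((z_{α/2} + z_β) / d)².
z_{α/2} + z_β = 1.960 + 1.282 = 3.242.
n = 2 × (3.242 / 0.47)² = 2 × 6.898² = 2 × 47.58 = 95.2.
Round up to the next whole participant.

n = 96 per group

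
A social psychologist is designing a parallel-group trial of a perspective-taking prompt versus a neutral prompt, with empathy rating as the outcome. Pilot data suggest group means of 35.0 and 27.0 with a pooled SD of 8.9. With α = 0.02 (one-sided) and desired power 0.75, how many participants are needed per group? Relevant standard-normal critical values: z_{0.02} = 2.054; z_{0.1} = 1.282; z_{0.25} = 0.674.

Cohen's d = |M₁ − M₂| / SD_pooled = |35.0 − 27.0| / 8.9 = 8.0 / 8.9 = 0.899.
For two independent groups with equal n: n = 2·((z_{α} + z_β) / d)².
z_{α} + z_β = 2.054 + 0.674 = 2.728.
n = 2 × (2.728 / 0.899)² = 2 × 3.034² = 2 × 9.21 = 18.4.
Round up to the next whole participant.

n = 19 per group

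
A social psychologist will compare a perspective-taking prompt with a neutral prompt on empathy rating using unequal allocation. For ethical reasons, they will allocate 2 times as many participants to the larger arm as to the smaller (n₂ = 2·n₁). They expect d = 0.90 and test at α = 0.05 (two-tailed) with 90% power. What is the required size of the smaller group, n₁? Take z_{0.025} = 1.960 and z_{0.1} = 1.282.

With allocation ratio k = n₂/n₁ = 2, Var(x̄₁−x̄₂) = σ²(1/n₁ + 1/(k·n₁)) = σ²·(k+1)/(k·n₁).
So n₁ = (1 + 1/k)·((z_{α/2} + z_β)/d)² = 1.500 × (3.242/0.90)².
n₁ = 1.500 × 12.98 = 19.5.
Round up: n₁ = 20, giving n₂ = 2 × 20 = 40.

n₁ = 20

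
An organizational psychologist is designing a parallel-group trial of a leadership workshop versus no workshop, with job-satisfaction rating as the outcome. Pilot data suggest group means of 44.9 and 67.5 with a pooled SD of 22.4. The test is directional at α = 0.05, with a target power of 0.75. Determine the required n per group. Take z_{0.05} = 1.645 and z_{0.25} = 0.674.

n = 11 per group

Cohen's d = |M₁ − M₂| / SD_pooled = |44.9 − 67.5| / 22.4 = 22.6 / 22.4 = 1.009.
For two independent groups with equal n: n = 2·((z_{α} + z_β) / d)².
z_{α} + z_β = 1.645 + 0.674 = 2.319.
n = 2 × (2.319 / 1.009)² = 2 × 2.298² = 2 × 5.28 = 10.6.
Round up to the next whole participant.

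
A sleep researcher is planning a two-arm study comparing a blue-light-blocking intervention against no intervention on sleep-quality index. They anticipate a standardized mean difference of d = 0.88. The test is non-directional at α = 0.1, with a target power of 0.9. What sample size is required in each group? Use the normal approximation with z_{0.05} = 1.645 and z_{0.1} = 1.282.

For two independent groups with equal n: n = 2·((z_{α/2} + z_β) / d)².
z_{α/2} + z_β = 1.645 + 1.282 = 2.927.
n = 2 × (2.927 / 0.88)² = 2 × 3.326² = 2 × 11.06 = 22.1.
Round up to the next whole participant.

n = 23 per group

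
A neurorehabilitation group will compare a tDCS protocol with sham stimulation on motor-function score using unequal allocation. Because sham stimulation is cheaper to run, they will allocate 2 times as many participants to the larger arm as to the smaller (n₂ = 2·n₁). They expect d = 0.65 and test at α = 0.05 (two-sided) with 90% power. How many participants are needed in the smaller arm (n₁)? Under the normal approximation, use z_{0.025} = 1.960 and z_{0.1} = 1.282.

With allocation ratio k = n₂/n₁ = 2, Var(x̄₁−x̄₂) = σ²(1/n₁ + 1/(k·n₁)) = σ²·(k+1)/(k·n₁).
So n₁ = (1 + 1/k)·((z_{α/2} + z_β)/d)² = 1.500 × (3.242/0.65)².
n₁ = 1.500 × 24.88 = 37.3.
Round up: n₁ = 38, giving n₂ = 2 × 38 = 76.

n₁ = 38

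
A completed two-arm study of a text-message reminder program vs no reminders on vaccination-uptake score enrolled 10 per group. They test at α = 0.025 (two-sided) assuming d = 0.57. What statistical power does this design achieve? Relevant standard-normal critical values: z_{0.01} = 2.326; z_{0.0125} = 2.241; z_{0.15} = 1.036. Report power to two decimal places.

For two equal groups, power = Φ(d·√(n/2) − z_{α/2}).
d·√(n/2) = 0.57 × √(10/2) = 0.57 × 2.236 = 1.275.
z_β = 1.275 − 2.241 = -0.966.
Power = Φ(-0.966) = 0.167.

power ≈ 0.17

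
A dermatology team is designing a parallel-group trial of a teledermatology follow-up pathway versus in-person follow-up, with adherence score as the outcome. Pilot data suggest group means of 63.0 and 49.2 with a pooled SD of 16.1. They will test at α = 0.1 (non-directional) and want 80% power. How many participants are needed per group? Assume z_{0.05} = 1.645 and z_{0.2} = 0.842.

Cohen's d = |M₁ − M₂| / SD_pooled = |63.0 − 49.2| / 16.1 = 13.8 / 16.1 = 0.857.
For two independent groups with equal n: n = 2·((z_{α/2} + z_β) / d)².
z_{α/2} + z_β = 1.645 + 0.842 = 2.487.
n = 2 × (2.487 / 0.857)² = 2 × 2.902² = 2 × 8.42 = 16.8.
Round up to the next whole participant.

n = 17 per group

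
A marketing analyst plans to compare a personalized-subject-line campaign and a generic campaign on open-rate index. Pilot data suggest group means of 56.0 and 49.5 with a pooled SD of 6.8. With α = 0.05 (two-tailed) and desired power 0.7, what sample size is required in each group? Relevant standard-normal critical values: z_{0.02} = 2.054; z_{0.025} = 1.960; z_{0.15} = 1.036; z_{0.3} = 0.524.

n = 14 per group

Cohen's d = |M₁ − M₂| / SD_pooled = |56.0 − 49.5| / 6.8 = 6.5 / 6.8 = 0.956.
For two independent groups with equal n: n = 2·((z_{α/2} + z_β) / d)².
z_{α/2} + z_β = 1.960 + 0.524 = 2.484.
n = 2 × (2.484 / 0.956)² = 2 × 2.598² = 2 × 6.75 = 13.5.
Round up to the next whole participant.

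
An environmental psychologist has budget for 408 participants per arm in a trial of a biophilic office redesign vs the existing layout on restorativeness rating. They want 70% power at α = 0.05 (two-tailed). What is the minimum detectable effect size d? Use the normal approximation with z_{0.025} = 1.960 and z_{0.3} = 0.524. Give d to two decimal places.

For two independent groups of n = 408 each: d_min = (z_{α/2} + z_β)·√(2/n).
z-sum = 1.960 + 0.524 = 2.484.
d_min = 2.484 × √(2/408) = 2.484 × 0.0700 = 0.174.

d_min ≈ 0.17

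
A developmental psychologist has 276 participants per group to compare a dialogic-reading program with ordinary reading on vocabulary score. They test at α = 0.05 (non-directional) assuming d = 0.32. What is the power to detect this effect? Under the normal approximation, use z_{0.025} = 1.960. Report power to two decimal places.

For two equal groups, power = Φ(d·√(n/2) − z_{α/2}).
d·√(n/2) = 0.32 × √(276/2) = 0.32 × 11.747 = 3.759.
z_β = 3.759 − 1.960 = 1.799.
Power = Φ(1.799) = 0.964.

power ≈ 0.96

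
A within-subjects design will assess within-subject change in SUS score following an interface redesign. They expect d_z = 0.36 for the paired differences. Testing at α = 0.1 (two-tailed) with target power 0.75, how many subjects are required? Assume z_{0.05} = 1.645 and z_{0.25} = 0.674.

n = 42 pairs

For a paired (one-sample on differences) test: n = ((z_{α/2} + z_β) / d)².
z_{α/2} + z_β = 1.645 + 0.674 = 2.319.
n = (2.319 / 0.36)² = 6.442² = 41.50.
Round up.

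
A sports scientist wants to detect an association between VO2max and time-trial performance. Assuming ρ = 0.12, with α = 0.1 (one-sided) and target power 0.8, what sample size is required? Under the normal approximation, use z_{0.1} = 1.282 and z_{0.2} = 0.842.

Fisher's z: C = ½·ln((1+r)/(1−r)) = ½·ln(1.2727) = 0.1206.
n = ((z_{α} + z_β)/C)² + 3.
(1.282 + 0.842) / 0.1206 = 2.124 / 0.1206 = 17.612.
n = 17.612² + 3 = 310.18 + 3 = 313.2.
Round up.

n = 314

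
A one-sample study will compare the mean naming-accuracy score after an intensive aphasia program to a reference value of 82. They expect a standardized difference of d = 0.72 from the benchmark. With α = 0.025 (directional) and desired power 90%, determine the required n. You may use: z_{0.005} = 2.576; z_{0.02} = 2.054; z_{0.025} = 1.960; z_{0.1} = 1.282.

For a one-sample test: n = ((z_{α} + z_β) / d)².
z_{α} + z_β = 1.960 + 1.282 = 3.242.
n = (3.242 / 0.72)² = 4.503² = 20.28.
Round up.

n = 21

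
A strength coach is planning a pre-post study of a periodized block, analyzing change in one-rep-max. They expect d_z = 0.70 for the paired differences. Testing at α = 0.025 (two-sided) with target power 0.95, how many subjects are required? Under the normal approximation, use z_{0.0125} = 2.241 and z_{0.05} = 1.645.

For a paired (one-sample on differences) test: n = ((z_{α/2} + z_β) / d)².
z_{α/2} + z_β = 2.241 + 1.645 = 3.886.
n = (3.886 / 0.70)² = 5.551² = 30.82.
Round up.

n = 31 pairs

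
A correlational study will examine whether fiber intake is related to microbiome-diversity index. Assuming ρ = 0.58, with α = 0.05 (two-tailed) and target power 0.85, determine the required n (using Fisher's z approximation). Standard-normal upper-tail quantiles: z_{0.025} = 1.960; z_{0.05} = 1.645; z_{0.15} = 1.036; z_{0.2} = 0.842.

Fisher's z: C = ½·ln((1+r)/(1−r)) = ½·ln(3.7619) = 0.6625.
n = ((z_{α/2} + z_β)/C)² + 3.
(1.960 + 1.036) / 0.6625 = 2.996 / 0.6625 = 4.522.
n = 4.522² + 3 = 20.45 + 3 = 23.5.
Round up.

n = 24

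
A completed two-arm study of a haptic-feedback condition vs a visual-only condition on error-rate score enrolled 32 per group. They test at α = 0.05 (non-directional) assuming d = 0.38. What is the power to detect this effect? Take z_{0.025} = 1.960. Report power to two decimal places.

power ≈ 0.33

For two equal groups, power = Φ(d·√(n/2) − z_{α/2}).
d·√(n/2) = 0.38 × √(32/2) = 0.38 × 4.000 = 1.520.
z_β = 1.520 − 1.960 = -0.440.
Power = Φ(-0.440) = 0.330.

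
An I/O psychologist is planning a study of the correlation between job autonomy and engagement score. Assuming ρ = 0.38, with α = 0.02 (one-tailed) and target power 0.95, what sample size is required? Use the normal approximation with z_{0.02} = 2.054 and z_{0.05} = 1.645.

Fisher's z: C = ½·ln((1+r)/(1−r)) = ½·ln(2.2258) = 0.4001.
n = ((z_{α} + z_β)/C)² + 3.
(2.054 + 1.645) / 0.4001 = 3.699 / 0.4001 = 9.245.
n = 9.245² + 3 = 85.47 + 3 = 88.5.
Round up.

n = 89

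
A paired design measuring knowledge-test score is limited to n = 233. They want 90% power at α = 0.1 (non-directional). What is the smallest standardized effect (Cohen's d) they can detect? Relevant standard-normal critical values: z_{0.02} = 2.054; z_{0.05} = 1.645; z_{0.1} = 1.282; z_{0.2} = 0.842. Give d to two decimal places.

d_min ≈ 0.19

For a single sample (or paired design) of n = 233: d_min = (z_{α/2} + z_β)/√n.
z-sum = 1.645 + 1.282 = 2.927.
d_min = 2.927 / √233 = 2.927 / 15.264 = 0.192.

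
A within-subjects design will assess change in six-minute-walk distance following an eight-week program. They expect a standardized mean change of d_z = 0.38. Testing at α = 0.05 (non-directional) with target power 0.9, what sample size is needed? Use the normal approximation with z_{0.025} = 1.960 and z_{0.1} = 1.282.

For a paired (one-sample on differences) test: n = ((z_{α/2} + z_β) / d)².
z_{α/2} + z_β = 1.960 + 1.282 = 3.242.
n = (3.242 / 0.38)² = 8.532² = 72.79.
Round up.

n = 73 pairs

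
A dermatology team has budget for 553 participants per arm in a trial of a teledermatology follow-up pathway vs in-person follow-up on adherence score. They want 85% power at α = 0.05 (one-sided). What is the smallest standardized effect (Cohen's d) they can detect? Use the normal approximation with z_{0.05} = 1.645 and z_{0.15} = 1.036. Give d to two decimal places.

d_min ≈ 0.16

For two independent groups of n = 553 each: d_min = (z_{α} + z_β)·√(2/n).
z-sum = 1.645 + 1.036 = 2.681.
d_min = 2.681 × √(2/553) = 2.681 × 0.0601 = 0.161.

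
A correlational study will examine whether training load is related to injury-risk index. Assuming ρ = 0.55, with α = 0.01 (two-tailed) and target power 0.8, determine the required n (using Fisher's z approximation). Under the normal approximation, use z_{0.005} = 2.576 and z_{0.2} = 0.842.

Fisher's z: C = ½·ln((1+r)/(1−r)) = ½·ln(3.4444) = 0.6184.
n = ((z_{α/2} + z_β)/C)² + 3.
(2.576 + 0.842) / 0.6184 = 3.418 / 0.6184 = 5.527.
n = 5.527² + 3 = 30.55 + 3 = 33.5.
Round up.

n = 34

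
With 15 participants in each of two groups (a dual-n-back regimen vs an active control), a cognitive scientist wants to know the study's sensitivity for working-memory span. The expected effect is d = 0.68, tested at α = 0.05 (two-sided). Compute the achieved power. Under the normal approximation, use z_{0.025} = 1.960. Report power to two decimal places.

power ≈ 0.46

For two equal groups, power = Φ(d·√(n/2) − z_{α/2}).
d·√(n/2) = 0.68 × √(15/2) = 0.68 × 2.739 = 1.862.
z_β = 1.862 − 1.960 = -0.098.
Power = Φ(-0.098) = 0.461.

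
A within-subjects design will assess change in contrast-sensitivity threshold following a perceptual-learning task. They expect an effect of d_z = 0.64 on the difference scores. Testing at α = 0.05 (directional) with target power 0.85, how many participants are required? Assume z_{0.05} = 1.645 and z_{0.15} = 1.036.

n = 18 pairs

For a paired (one-sample on differences) test: n = ((z_{α} + z_β) / d)².
z_{α} + z_β = 1.645 + 1.036 = 2.681.
n = (2.681 / 0.64)² = 4.189² = 17.55.
Round up.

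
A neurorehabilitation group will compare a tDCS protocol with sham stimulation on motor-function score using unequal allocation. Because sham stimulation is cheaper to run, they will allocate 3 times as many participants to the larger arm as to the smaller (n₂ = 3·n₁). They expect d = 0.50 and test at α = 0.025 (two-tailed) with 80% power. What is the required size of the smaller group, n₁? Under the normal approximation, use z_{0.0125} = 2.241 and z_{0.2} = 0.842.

n₁ = 51

With allocation ratio k = n₂/n₁ = 3, Var(x̄₁−x̄₂) = σ²(1/n₁ + 1/(k·n₁)) = σ²·(k+1)/(k·n₁).
So n₁ = (1 + 1/k)·((z_{α/2} + z_β)/d)² = 1.333 × (3.083/0.50)².
n₁ = 1.333 × 38.02 = 50.7.
Round up: n₁ = 51, giving n₂ = 3 × 51 = 153.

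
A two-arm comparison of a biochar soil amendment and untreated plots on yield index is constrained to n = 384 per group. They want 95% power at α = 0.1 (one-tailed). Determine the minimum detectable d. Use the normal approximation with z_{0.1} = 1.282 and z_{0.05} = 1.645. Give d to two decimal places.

For two independent groups of n = 384 each: d_min = (z_{α} + z_β)·√(2/n).
z-sum = 1.282 + 1.645 = 2.927.
d_min = 2.927 × √(2/384) = 2.927 × 0.0722 = 0.211.

d_min ≈ 0.21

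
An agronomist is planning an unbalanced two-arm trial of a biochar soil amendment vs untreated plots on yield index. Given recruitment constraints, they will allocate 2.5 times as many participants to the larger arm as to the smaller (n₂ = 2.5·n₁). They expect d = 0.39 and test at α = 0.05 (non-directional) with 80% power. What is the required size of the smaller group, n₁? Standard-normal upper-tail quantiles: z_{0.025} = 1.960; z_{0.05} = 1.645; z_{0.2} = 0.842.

With allocation ratio k = n₂/n₁ = 2.5, Var(x̄₁−x̄₂) = σ²(1/n₁ + 1/(k·n₁)) = σ²·(k+1)/(k·n₁).
So n₁ = (1 + 1/k)·((z_{α/2} + z_β)/d)² = 1.400 × (2.802/0.39)².
n₁ = 1.400 × 51.62 = 72.3.
Round up: n₁ = 73, giving n₂ = ⌈2.5 × 73⌉ = ⌈182.5⌉ = 183.

n₁ = 73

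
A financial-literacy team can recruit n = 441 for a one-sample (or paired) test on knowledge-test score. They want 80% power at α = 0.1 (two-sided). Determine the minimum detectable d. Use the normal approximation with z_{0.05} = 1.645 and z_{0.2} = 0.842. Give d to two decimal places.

For a single sample (or paired design) of n = 441: d_min = (z_{α/2} + z_β)/√n.
z-sum = 1.645 + 0.842 = 2.487.
d_min = 2.487 / √441 = 2.487 / 21.000 = 0.118.

d_min ≈ 0.12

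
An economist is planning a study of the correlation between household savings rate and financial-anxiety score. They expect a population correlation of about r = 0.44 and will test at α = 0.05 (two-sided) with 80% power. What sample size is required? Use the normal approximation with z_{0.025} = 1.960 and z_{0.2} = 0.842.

n = 39

Fisher's z: C = ½·ln((1+r)/(1−r)) = ½·ln(2.5714) = 0.4722.
n = ((z_{α/2} + z_β)/C)² + 3.
(1.960 + 0.842) / 0.4722 = 2.802 / 0.4722 = 5.934.
n = 5.934² + 3 = 35.21 + 3 = 38.2.
Round up.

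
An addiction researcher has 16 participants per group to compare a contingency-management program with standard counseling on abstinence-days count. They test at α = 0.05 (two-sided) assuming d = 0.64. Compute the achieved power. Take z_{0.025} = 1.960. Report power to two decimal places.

power ≈ 0.44

For two equal groups, power = Φ(d·√(n/2) − z_{α/2}).
d·√(n/2) = 0.64 × √(16/2) = 0.64 × 2.828 = 1.810.
z_β = 1.810 − 1.960 = -0.150.
Power = Φ(-0.150) = 0.440.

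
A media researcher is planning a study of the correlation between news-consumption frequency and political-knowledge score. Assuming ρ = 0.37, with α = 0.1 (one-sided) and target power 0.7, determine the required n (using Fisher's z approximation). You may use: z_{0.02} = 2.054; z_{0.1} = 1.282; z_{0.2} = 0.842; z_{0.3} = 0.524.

Fisher's z: C = ½·ln((1+r)/(1−r)) = ½·ln(2.1746) = 0.3884.
n = ((z_{α} + z_β)/C)² + 3.
(1.282 + 0.524) / 0.3884 = 1.806 / 0.3884 = 4.650.
n = 4.650² + 3 = 21.62 + 3 = 24.6.
Round up.

n = 25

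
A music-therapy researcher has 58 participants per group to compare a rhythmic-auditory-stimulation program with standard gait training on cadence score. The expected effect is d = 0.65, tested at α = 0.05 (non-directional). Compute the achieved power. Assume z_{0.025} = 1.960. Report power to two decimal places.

For two equal groups, power = Φ(d·√(n/2) − z_{α/2}).
d·√(n/2) = 0.65 × √(58/2) = 0.65 × 5.385 = 3.500.
z_β = 3.500 − 1.960 = 1.540.
Power = Φ(1.540) = 0.938.

power ≈ 0.94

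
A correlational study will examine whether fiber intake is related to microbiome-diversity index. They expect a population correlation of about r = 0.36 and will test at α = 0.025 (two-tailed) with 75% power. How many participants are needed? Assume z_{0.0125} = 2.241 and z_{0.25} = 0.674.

n = 63

Fisher's z: C = ½·ln((1+r)/(1−r)) = ½·ln(2.1250) = 0.3769.
n = ((z_{α/2} + z_β)/C)² + 3.
(2.241 + 0.674) / 0.3769 = 2.915 / 0.3769 = 7.734.
n = 7.734² + 3 = 59.82 + 3 = 62.8.
Round up.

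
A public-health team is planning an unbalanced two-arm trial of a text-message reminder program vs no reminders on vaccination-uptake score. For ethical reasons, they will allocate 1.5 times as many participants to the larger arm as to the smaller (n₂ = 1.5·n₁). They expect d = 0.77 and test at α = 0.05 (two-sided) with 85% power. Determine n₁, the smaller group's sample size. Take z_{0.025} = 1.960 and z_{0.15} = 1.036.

n₁ = 26

With allocation ratio k = n₂/n₁ = 1.5, Var(x̄₁−x̄₂) = σ²(1/n₁ + 1/(k·n₁)) = σ²·(k+1)/(k·n₁).
So n₁ = (1 + 1/k)·((z_{α/2} + z_β)/d)² = 1.667 × (2.996/0.77)².
n₁ = 1.667 × 15.14 = 25.2.
Round up: n₁ = 26, giving n₂ = 1.5 × 26 = 39.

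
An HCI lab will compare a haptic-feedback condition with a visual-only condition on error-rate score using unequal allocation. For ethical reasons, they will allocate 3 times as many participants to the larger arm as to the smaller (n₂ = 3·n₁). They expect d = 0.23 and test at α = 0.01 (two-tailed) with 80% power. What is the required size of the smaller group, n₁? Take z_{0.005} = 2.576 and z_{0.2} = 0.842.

With allocation ratio k = n₂/n₁ = 3, Var(x̄₁−x̄₂) = σ²(1/n₁ + 1/(k·n₁)) = σ²·(k+1)/(k·n₁).
So n₁ = (1 + 1/k)·((z_{α/2} + z_β)/d)² = 1.333 × (3.418/0.23)².
n₁ = 1.333 × 220.85 = 294.5.
Round up: n₁ = 295, giving n₂ = 3 × 295 = 885.

n₁ = 295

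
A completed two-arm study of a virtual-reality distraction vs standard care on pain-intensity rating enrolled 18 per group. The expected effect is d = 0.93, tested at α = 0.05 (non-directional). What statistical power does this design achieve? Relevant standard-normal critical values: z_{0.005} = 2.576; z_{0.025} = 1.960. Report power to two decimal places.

For two equal groups, power = Φ(d·√(n/2) − z_{α/2}).
d·√(n/2) = 0.93 × √(18/2) = 0.93 × 3.000 = 2.790.
z_β = 2.790 − 1.960 = 0.830.
Power = Φ(0.830) = 0.797.

power ≈ 0.80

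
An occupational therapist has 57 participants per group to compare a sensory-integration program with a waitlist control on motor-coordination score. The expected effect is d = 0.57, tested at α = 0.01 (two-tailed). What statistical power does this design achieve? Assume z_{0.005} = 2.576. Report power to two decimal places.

power ≈ 0.68

For two equal groups, power = Φ(d·√(n/2) − z_{α/2}).
d·√(n/2) = 0.57 × √(57/2) = 0.57 × 5.339 = 3.043.
z_β = 3.043 − 2.576 = 0.467.
Power = Φ(0.467) = 0.680.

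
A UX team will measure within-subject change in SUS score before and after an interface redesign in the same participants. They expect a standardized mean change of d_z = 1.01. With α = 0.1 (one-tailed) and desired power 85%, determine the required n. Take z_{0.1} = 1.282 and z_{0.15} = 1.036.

For a paired (one-sample on differences) test: n = ((z_{α} + z_β) / d)².
z_{α} + z_β = 1.282 + 1.036 = 2.318.
n = (2.318 / 1.01)² = 2.295² = 5.27.
Round up.

n = 6 pairs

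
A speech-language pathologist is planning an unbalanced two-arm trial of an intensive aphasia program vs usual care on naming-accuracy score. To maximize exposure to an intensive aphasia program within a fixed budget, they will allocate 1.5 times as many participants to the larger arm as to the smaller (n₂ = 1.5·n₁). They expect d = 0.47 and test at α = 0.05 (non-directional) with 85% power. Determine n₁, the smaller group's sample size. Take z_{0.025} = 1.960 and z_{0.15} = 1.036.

With allocation ratio k = n₂/n₁ = 1.5, Var(x̄₁−x̄₂) = σ²(1/n₁ + 1/(k·n₁)) = σ²·(k+1)/(k·n₁).
So n₁ = (1 + 1/k)·((z_{α/2} + z_β)/d)² = 1.667 × (2.996/0.47)².
n₁ = 1.667 × 40.63 = 67.7.
Round up: n₁ = 68, giving n₂ = 1.5 × 68 = 102.

n₁ = 68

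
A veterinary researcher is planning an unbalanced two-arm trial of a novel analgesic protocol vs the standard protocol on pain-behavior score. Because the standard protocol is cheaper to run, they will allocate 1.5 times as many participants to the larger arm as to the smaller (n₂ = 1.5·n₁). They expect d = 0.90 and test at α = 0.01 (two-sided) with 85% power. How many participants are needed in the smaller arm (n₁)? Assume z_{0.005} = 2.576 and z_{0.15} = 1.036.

n₁ = 27

With allocation ratio k = n₂/n₁ = 1.5, Var(x̄₁−x̄₂) = σ²(1/n₁ + 1/(k·n₁)) = σ²·(k+1)/(k·n₁).
So n₁ = (1 + 1/k)·((z_{α/2} + z_β)/d)² = 1.667 × (3.612/0.90)².
n₁ = 1.667 × 16.11 = 26.8.
Round up: n₁ = 27, giving n₂ = ⌈1.5 × 27⌉ = ⌈40.5⌉ = 41.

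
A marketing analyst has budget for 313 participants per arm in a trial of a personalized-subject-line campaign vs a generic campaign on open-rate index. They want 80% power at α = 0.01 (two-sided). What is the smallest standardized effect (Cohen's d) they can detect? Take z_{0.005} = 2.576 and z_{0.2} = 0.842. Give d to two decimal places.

For two independent groups of n = 313 each: d_min = (z_{α/2} + z_β)·√(2/n).
z-sum = 2.576 + 0.842 = 3.418.
d_min = 3.418 × √(2/313) = 3.418 × 0.0799 = 0.273.

d_min ≈ 0.27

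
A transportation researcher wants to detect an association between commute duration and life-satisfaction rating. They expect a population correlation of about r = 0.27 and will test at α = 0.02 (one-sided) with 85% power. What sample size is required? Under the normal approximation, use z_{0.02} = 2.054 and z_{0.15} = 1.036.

Fisher's z: C = ½·ln((1+r)/(1−r)) = ½·ln(1.7397) = 0.2769.
n = ((z_{α} + z_β)/C)² + 3.
(2.054 + 1.036) / 0.2769 = 3.090 / 0.2769 = 11.159.
n = 11.159² + 3 = 124.53 + 3 = 127.5.
Round up.

n = 128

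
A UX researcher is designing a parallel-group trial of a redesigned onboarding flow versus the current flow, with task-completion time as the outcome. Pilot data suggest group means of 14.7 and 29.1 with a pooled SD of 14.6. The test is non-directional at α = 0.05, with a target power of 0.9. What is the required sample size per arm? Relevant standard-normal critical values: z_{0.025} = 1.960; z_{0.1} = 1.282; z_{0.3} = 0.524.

n = 22 per group

Cohen's d = |M₁ − M₂| / SD_pooled = |14.7 − 29.1| / 14.6 = 14.4 / 14.6 = 0.986.
For two independent groups with equal n: n = 2·((z_{α/2} + z_β) / d)².
z_{α/2} + z_β = 1.960 + 1.282 = 3.242.
n = 2 × (3.242 / 0.986)² = 2 × 3.288² = 2 × 10.81 = 21.6.
Round up to the next whole participant.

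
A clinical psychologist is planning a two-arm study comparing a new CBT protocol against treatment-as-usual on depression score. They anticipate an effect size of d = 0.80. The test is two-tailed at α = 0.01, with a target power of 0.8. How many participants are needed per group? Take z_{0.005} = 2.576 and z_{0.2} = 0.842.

For two independent groups with equal n: n = 2·((z_{α/2} + z_β) / d)².
z_{α/2} + z_β = 2.576 + 0.842 = 3.418.
n = 2 × (3.418 / 0.80)² = 2 × 4.272² = 2 × 18.25 = 36.5.
Round up to the next whole participant.

n = 37 per group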